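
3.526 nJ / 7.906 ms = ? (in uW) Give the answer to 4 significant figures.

(3.526e-9) / (7.906e-3) = 0.44599e-6 W

0.4460 uW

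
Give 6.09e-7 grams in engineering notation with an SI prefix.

609 nanograms

= 609e-9 grams; 1e-9 is nano.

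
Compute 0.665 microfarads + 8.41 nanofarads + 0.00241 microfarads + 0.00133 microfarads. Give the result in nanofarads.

In nanofarads:
  0.665 microfarads = 0.665e3 nanofarads = 665
  8.41 nanofarads → 8.41
  0.00241 microfarads = 0.00241e3 nanofarads = 2.41
  0.00133 microfarads = 0.00133e3 nanofarads = 1.33
Sum: 665 + 8.41 + 2.41 + 1.33 = 677.15

677.15 nanofarads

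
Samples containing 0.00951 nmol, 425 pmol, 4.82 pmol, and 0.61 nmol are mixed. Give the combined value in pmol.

1049.33 pmol

In pmol:
  0.00951 nmol = 0.00951e3 pmol = 9.51
  425 pmol → 425
  4.82 pmol → 4.82
  0.61 nmol = 0.61e3 pmol = 610
Sum: 9.51 + 425 + 4.82 + 610 = 1049.33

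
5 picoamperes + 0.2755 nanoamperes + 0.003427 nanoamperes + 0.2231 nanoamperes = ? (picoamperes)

507.027 picoamperes

In picoamperes:
  5 picoamperes → 5
  0.2755 nanoamperes = 0.2755e3 picoamperes = 275.5
  0.003427 nanoamperes = 0.003427e3 picoamperes = 3.427
  0.2231 nanoamperes = 0.2231e3 picoamperes = 223.1
Sum: 5 + 275.5 + 3.427 + 223.1 = 507.027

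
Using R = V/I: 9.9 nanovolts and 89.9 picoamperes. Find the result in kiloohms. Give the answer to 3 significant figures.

0.110 kiloohms

(9.9e-9) / (89.9e-12) = 0.11012e3 Ω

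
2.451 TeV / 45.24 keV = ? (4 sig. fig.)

54180000

(2.451 × 10¹²) / (45.24 × 10³) = 0.054178 × 10⁹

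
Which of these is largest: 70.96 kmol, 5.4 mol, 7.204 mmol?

70.96 kmol

70.96 kmol = 70960 mol
5.4 mol = 5.4 mol
7.204 mmol = 0.007204 mol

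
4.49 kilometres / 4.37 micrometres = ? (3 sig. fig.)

(4.49 × 10^3) / (4.37 × 10^-6) = 1.027 × 10^9

1030000000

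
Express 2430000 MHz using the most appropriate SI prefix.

2.43 THz

= 2.43e12 Hz; 1e12 is tera.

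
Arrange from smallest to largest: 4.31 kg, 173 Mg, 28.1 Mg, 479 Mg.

4.31 kg < 28.1 Mg < 173 Mg < 479 Mg

4.31 kg = 4310 g
173 Mg = 173000000 g
28.1 Mg = 28100000 g
479 Mg = 479000000 g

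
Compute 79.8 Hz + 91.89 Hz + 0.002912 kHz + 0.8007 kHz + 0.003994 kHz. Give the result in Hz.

In Hz:
  79.8 Hz → 79.8
  91.89 Hz → 91.89
  0.002912 kHz = 0.002912 × 10^3 Hz = 2.912
  0.8007 kHz = 0.8007 × 10^3 Hz = 800.7
  0.003994 kHz = 0.003994 × 10^3 Hz = 3.994
Sum: 79.8 + 91.89 + 2.912 + 800.7 + 3.994 = 979.296

979.296 Hz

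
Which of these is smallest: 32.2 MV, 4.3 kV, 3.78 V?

3.78 V

32.2 MV = 32200000 V
4.3 kV = 4300 V
3.78 V = 3.78 V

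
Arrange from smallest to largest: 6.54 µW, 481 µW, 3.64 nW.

6.54 µW = 0.00000654 W
481 µW = 0.000481 W
3.64 nW = 0.00000000364 W

3.64 nW < 6.54 µW < 481 µW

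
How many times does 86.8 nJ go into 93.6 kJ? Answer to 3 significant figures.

1080000000000

(93.6 × 10³) / (86.8 × 10⁻⁹) = 1.078 × 10¹²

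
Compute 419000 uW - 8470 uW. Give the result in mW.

410.53 mW

In mW:
  419000 uW = 419000 × 10^-3 mW = 419
  8470 uW = 8470 × 10^-3 mW = 8.47
Difference: 419 - 8.47 = 410.53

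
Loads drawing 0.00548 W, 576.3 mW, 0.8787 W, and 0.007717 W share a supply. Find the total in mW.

1468.197 mW

In mW:
  0.00548 W = 0.00548 × 10³ mW = 5.48
  576.3 mW → 576.3
  0.8787 W = 0.8787 × 10³ mW = 878.7
  0.007717 W = 0.007717 × 10³ mW = 7.717
Sum: 5.48 + 576.3 + 878.7 + 7.717 = 1468.197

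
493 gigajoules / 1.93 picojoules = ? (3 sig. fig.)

(493 × 10⁹) / (1.93 × 10⁻¹²) = 255.4 × 10²¹

255000000000000000000000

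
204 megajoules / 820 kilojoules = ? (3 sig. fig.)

249

(204 × 10^6) / (820 × 10^3) = 0.2488 × 10^3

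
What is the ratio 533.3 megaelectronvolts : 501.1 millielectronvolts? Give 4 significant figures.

1064000000

(533.3 × 10⁶) / (501.1 × 10⁻³) = 1.0643 × 10⁹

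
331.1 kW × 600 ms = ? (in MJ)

331.1 × 10³ × 600 × 10⁻³ = 198660 J

0.19866 MJ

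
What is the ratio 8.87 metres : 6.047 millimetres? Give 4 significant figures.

1467

(8.87) / (6.047e-3) = 1.4668e3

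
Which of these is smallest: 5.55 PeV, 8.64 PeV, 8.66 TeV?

8.66 TeV

5.55 PeV = 5550000000000000 eV
8.64 PeV = 8640000000000000 eV
8.66 TeV = 8660000000000 eV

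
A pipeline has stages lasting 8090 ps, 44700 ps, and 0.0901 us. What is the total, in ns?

In ns:
  8090 ps = 8090 × 10⁻³ ns = 8.09
  44700 ps = 44700 × 10⁻³ ns = 44.7
  0.0901 us = 0.0901 × 10³ ns = 90.1
Sum: 8.09 + 44.7 + 90.1 = 142.89

142.89 ns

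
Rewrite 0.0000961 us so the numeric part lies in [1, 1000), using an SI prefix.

96.1 ps

= 96.1 × 10^-12 s; 10^-12 is pico.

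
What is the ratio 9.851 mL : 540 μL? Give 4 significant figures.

18.24

(9.851 × 10⁻³) / (540 × 10⁻⁶) = 0.018243 × 10³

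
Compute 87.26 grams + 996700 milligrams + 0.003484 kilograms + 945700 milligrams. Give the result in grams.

2033.144 grams

In grams:
  87.26 grams → 87.26
  996700 milligrams = 996700 × 10^-3 grams = 996.7
  0.003484 kilograms = 0.003484 × 10^3 grams = 3.484
  945700 milligrams = 945700 × 10^-3 grams = 945.7
Sum: 87.26 + 996.7 + 3.484 + 945.7 = 2033.144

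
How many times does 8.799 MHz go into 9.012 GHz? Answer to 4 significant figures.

(9.012e9) / (8.799e6) = 1.0242e3

1024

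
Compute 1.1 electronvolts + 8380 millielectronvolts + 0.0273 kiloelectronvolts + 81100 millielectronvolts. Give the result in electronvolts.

117.88 electronvolts

In electronvolts:
  1.1 electronvolts → 1.1
  8380 millielectronvolts = 8380 × 10^-3 electronvolts = 8.38
  0.0273 kiloelectronvolts = 0.0273 × 10^3 electronvolts = 27.3
  81100 millielectronvolts = 81100 × 10^-3 electronvolts = 81.1
Sum: 1.1 + 8.38 + 27.3 + 81.1 = 117.88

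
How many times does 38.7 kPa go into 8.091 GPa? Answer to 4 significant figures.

209100

(8.091 × 10⁹) / (38.7 × 10³) = 0.20907 × 10⁶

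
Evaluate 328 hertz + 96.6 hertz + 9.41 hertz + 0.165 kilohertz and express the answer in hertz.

In hertz:
  328 hertz → 328
  96.6 hertz → 96.6
  9.41 hertz → 9.41
  0.165 kilohertz = 0.165 × 10³ hertz = 165
Sum: 328 + 96.6 + 9.41 + 165 = 599.01

599.01 hertz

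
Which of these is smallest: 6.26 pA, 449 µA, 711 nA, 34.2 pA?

6.26 pA = 0.00000000000626 A
449 µA = 0.000449 A
711 nA = 0.000000711 A
34.2 pA = 0.0000000000342 A

6.26 pA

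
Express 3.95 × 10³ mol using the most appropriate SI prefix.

= 3.95 × 10³ mol; 10³ is kilo.

3.95 kmol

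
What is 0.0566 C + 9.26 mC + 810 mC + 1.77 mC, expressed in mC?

877.63 mC

In mC:
  0.0566 C = 0.0566 × 10^3 mC = 56.6
  9.26 mC → 9.26
  810 mC → 810
  1.77 mC → 1.77
Sum: 56.6 + 9.26 + 810 + 1.77 = 877.63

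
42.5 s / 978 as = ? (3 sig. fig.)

(42.5) / (978e-18) = 0.04346e18

43500000000000000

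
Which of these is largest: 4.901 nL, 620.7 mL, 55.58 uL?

620.7 mL

4.901 nL = 0.000000004901 L
620.7 mL = 0.6207 L
55.58 uL = 0.00005558 L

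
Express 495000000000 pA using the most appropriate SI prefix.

495 mA

= 495 × 10⁻³ A; 10⁻³ is milli.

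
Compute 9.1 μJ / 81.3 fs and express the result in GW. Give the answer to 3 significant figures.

(9.1 × 10^-6) / (81.3 × 10^-15) = 0.11193 × 10^9 W

0.112 GW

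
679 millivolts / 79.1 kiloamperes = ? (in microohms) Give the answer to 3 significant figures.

8.58 microohms

(679e-3) / (79.1e3) = 8.5841e-6 Ω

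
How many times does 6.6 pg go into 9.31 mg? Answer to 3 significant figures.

1410000000

(9.31e-3) / (6.6e-12) = 1.411e9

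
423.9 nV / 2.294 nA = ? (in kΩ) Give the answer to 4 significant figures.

(423.9e-9) / (2.294e-9) = 184.786 Ω

0.1848 kΩ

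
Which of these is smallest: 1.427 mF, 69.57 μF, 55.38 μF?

55.38 μF

1.427 mF = 0.001427 F
69.57 μF = 0.00006957 F
55.38 μF = 0.00005538 F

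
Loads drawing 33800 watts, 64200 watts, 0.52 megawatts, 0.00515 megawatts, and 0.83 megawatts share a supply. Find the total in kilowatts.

In kilowatts:
  33800 watts = 33800 × 10^-3 kilowatts = 33.8
  64200 watts = 64200 × 10^-3 kilowatts = 64.2
  0.52 megawatts = 0.52 × 10^3 kilowatts = 520
  0.00515 megawatts = 0.00515 × 10^3 kilowatts = 5.15
  0.83 megawatts = 0.83 × 10^3 kilowatts = 830
Sum: 33.8 + 64.2 + 520 + 5.15 + 830 = 1453.15

1453.15 kilowatts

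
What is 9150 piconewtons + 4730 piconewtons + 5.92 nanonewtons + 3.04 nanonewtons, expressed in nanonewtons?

22.84 nanonewtons

In nanonewtons:
  9150 piconewtons = 9150e-3 nanonewtons = 9.15
  4730 piconewtons = 4730e-3 nanonewtons = 4.73
  5.92 nanonewtons → 5.92
  3.04 nanonewtons → 3.04
Sum: 9.15 + 4.73 + 5.92 + 3.04 = 22.84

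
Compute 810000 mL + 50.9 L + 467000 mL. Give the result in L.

1327.9 L

In L:
  810000 mL = 810000e-3 L = 810
  50.9 L → 50.9
  467000 mL = 467000e-3 L = 467
Sum: 810 + 50.9 + 467 = 1327.9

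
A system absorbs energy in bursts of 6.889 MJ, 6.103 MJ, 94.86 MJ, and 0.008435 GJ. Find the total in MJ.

116.287 MJ

In MJ:
  6.889 MJ → 6.889
  6.103 MJ → 6.103
  94.86 MJ → 94.86
  0.008435 GJ = 0.008435 × 10^3 MJ = 8.435
Sum: 6.889 + 6.103 + 94.86 + 8.435 = 116.287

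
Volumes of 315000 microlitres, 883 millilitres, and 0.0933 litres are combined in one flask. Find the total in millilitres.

1291.3 millilitres

In millilitres:
  315000 microlitres = 315000 × 10^-3 millilitres = 315
  883 millilitres → 883
  0.0933 litres = 0.0933 × 10^3 millilitres = 93.3
Sum: 315 + 883 + 93.3 = 1291.3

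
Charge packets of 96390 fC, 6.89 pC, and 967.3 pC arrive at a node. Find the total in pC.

1070.58 pC

In pC:
  96390 fC = 96390e-3 pC = 96.39
  6.89 pC → 6.89
  967.3 pC → 967.3
Sum: 96.39 + 6.89 + 967.3 = 1070.58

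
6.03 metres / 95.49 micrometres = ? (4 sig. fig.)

(6.03) / (95.49 × 10⁻⁶) = 0.063148 × 10⁶

63150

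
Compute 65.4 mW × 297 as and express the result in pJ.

0.0000194238 pJ

65.4 × 10⁻³ × 297 × 10⁻¹⁸ = 19423.8 × 10⁻²¹ J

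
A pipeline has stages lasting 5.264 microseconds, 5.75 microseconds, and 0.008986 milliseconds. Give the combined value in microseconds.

20 microseconds

In microseconds:
  5.264 microseconds → 5.264
  5.75 microseconds → 5.75
  0.008986 milliseconds = 0.008986 × 10³ microseconds = 8.986
Sum: 5.264 + 5.75 + 8.986 = 20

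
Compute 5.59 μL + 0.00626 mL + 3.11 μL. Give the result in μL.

In μL:
  5.59 μL → 5.59
  0.00626 mL = 0.00626 × 10^3 μL = 6.26
  3.11 μL → 3.11
Sum: 5.59 + 6.26 + 3.11 = 14.96

14.96 μL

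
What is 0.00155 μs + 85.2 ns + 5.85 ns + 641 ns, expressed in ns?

733.6 ns

In ns:
  0.00155 μs = 0.00155e3 ns = 1.55
  85.2 ns → 85.2
  5.85 ns → 5.85
  641 ns → 641
Sum: 1.55 + 85.2 + 5.85 + 641 = 733.6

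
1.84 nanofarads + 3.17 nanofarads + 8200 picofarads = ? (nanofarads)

13.21 nanofarads

In nanofarads:
  1.84 nanofarads → 1.84
  3.17 nanofarads → 3.17
  8200 picofarads = 8200 × 10⁻³ nanofarads = 8.2
Sum: 1.84 + 3.17 + 8.2 = 13.21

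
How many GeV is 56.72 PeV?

peta = 10^15, giga = 10^9; factor is 10^6.
56.72 × 10^6 = 56720000

56720000 GeV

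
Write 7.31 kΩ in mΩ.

kilo = 1e3, milli = 1e-3; factor is 1e6.
7.31 × 1e6 = 7310000

7310000 mΩ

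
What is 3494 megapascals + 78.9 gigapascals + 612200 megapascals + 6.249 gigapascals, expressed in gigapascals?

700.843 gigapascals

In gigapascals:
  3494 megapascals = 3494 × 10^-3 gigapascals = 3.494
  78.9 gigapascals → 78.9
  612200 megapascals = 612200 × 10^-3 gigapascals = 612.2
  6.249 gigapascals → 6.249
Sum: 3.494 + 78.9 + 612.2 + 6.249 = 700.843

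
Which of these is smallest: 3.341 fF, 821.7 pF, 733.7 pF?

3.341 fF = 0.000000000000003341 F
821.7 pF = 0.0000000008217 F
733.7 pF = 0.0000000007337 F

3.341 fF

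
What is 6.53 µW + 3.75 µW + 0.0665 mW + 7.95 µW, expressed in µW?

In µW:
  6.53 µW → 6.53
  3.75 µW → 3.75
  0.0665 mW = 0.0665 × 10³ µW = 66.5
  7.95 µW → 7.95
Sum: 6.53 + 3.75 + 66.5 + 7.95 = 84.73

84.73 µW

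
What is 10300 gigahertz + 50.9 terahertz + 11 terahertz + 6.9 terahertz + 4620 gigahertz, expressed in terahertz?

83.72 terahertz

In terahertz:
  10300 gigahertz = 10300 × 10^-3 terahertz = 10.3
  50.9 terahertz → 50.9
  11 terahertz → 11
  6.9 terahertz → 6.9
  4620 gigahertz = 4620 × 10^-3 terahertz = 4.62
Sum: 10.3 + 50.9 + 11 + 6.9 + 4.62 = 83.72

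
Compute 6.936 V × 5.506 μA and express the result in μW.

6.936 × 5.506 × 10⁻⁶ = 38.189616 × 10⁻⁶ W

38.189616 μW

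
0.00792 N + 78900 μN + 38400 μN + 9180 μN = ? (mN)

In mN:
  0.00792 N = 0.00792e3 mN = 7.92
  78900 μN = 78900e-3 mN = 78.9
  38400 μN = 38400e-3 mN = 38.4
  9180 μN = 9180e-3 mN = 9.18
Sum: 7.92 + 78.9 + 38.4 + 9.18 = 134.4

134.4 mN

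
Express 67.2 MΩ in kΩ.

mega = 10^6, kilo = 10^3; factor is 10^3.
67.2 × 10^3 = 67200

67200 kΩ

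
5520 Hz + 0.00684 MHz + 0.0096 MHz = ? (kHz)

In kHz:
  5520 Hz = 5520 × 10⁻³ kHz = 5.52
  0.00684 MHz = 0.00684 × 10³ kHz = 6.84
  0.0096 MHz = 0.0096 × 10³ kHz = 9.6
Sum: 5.52 + 6.84 + 9.6 = 21.96

21.96 kHz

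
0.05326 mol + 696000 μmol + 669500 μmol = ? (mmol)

1418.76 mmol

In mmol:
  0.05326 mol = 0.05326 × 10³ mmol = 53.26
  696000 μmol = 696000 × 10⁻³ mmol = 696
  669500 μmol = 669500 × 10⁻³ mmol = 669.5
Sum: 53.26 + 696 + 669.5 = 1418.76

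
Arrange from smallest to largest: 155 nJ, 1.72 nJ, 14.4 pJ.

155 nJ = 0.000000155 J
1.72 nJ = 0.00000000172 J
14.4 pJ = 0.0000000000144 J

14.4 pJ < 1.72 nJ < 155 nJ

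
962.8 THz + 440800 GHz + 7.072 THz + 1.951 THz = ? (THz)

1412.623 THz

In THz:
  962.8 THz → 962.8
  440800 GHz = 440800e-3 THz = 440.8
  7.072 THz → 7.072
  1.951 THz → 1.951
Sum: 962.8 + 440.8 + 7.072 + 1.951 = 1412.623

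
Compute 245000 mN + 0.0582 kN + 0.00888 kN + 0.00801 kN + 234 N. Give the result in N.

In N:
  245000 mN = 245000 × 10⁻³ N = 245
  0.0582 kN = 0.0582 × 10³ N = 58.2
  0.00888 kN = 0.00888 × 10³ N = 8.88
  0.00801 kN = 0.00801 × 10³ N = 8.01
  234 N → 234
Sum: 245 + 58.2 + 8.88 + 8.01 + 234 = 554.09

554.09 N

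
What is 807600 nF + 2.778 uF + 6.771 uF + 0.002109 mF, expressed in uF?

In uF:
  807600 nF = 807600 × 10^-3 uF = 807.6
  2.778 uF → 2.778
  6.771 uF → 6.771
  0.002109 mF = 0.002109 × 10^3 uF = 2.109
Sum: 807.6 + 2.778 + 6.771 + 2.109 = 819.258

819.258 uF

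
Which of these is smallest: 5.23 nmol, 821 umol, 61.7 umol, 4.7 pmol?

4.7 pmol

5.23 nmol = 0.00000000523 mol
821 umol = 0.000821 mol
61.7 umol = 0.0000617 mol
4.7 pmol = 0.0000000000047 mol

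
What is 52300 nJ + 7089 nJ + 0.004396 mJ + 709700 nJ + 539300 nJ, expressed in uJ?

1312.785 uJ

In uJ:
  52300 nJ = 52300 × 10⁻³ uJ = 52.3
  7089 nJ = 7089 × 10⁻³ uJ = 7.089
  0.004396 mJ = 0.004396 × 10³ uJ = 4.396
  709700 nJ = 709700 × 10⁻³ uJ = 709.7
  539300 nJ = 539300 × 10⁻³ uJ = 539.3
Sum: 52.3 + 7.089 + 4.396 + 709.7 + 539.3 = 1312.785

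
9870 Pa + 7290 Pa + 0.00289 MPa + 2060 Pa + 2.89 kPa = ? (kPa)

25 kPa

In kPa:
  9870 Pa = 9870 × 10^-3 kPa = 9.87
  7290 Pa = 7290 × 10^-3 kPa = 7.29
  0.00289 MPa = 0.00289 × 10^3 kPa = 2.89
  2060 Pa = 2060 × 10^-3 kPa = 2.06
  2.89 kPa → 2.89
Sum: 9.87 + 7.29 + 2.89 + 2.06 + 2.89 = 25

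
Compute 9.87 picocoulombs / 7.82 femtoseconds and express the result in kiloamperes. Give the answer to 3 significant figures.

(9.87 × 10^-12) / (7.82 × 10^-15) = 1.2621 × 10^3 A

1.26 kiloamperes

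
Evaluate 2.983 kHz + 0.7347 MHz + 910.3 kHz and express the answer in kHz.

1647.983 kHz

In kHz:
  2.983 kHz → 2.983
  0.7347 MHz = 0.7347 × 10³ kHz = 734.7
  910.3 kHz → 910.3
Sum: 2.983 + 734.7 + 910.3 = 1647.983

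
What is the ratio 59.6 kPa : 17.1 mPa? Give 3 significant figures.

(59.6 × 10³) / (17.1 × 10⁻³) = 3.485 × 10⁶

3490000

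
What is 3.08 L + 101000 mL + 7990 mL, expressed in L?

112.07 L

In L:
  3.08 L → 3.08
  101000 mL = 101000 × 10⁻³ L = 101
  7990 mL = 7990 × 10⁻³ L = 7.99
Sum: 3.08 + 101 + 7.99 = 112.07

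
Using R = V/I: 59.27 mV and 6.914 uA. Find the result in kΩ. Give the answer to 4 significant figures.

8.572 kΩ

(59.27 × 10⁻³) / (6.914 × 10⁻⁶) = 8.57246 × 10³ Ω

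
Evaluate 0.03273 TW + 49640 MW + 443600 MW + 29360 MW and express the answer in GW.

In GW:
  0.03273 TW = 0.03273 × 10³ GW = 32.73
  49640 MW = 49640 × 10⁻³ GW = 49.64
  443600 MW = 443600 × 10⁻³ GW = 443.6
  29360 MW = 29360 × 10⁻³ GW = 29.36
Sum: 32.73 + 49.64 + 443.6 + 29.36 = 555.33

555.33 GW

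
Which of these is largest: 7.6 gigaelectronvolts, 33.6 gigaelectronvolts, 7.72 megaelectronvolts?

7.6 gigaelectronvolts = 7600000000 electronvolts
33.6 gigaelectronvolts = 33600000000 electronvolts
7.72 megaelectronvolts = 7720000 electronvolts

33.6 gigaelectronvolts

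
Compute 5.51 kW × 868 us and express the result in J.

5.51 × 10^3 × 868 × 10^-6 = 4782.68 × 10^-3 J

4.78268 J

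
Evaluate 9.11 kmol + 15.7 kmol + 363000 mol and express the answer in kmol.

In kmol:
  9.11 kmol → 9.11
  15.7 kmol → 15.7
  363000 mol = 363000 × 10^-3 kmol = 363
Sum: 9.11 + 15.7 + 363 = 387.81

387.81 kmol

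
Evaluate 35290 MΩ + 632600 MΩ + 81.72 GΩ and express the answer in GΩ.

In GΩ:
  35290 MΩ = 35290 × 10⁻³ GΩ = 35.29
  632600 MΩ = 632600 × 10⁻³ GΩ = 632.6
  81.72 GΩ → 81.72
Sum: 35.29 + 632.6 + 81.72 = 749.61

749.61 GΩ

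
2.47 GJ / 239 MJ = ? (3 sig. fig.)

10.3

(2.47 × 10⁹) / (239 × 10⁶) = 0.01033 × 10³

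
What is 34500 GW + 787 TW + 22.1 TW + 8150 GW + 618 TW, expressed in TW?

In TW:
  34500 GW = 34500 × 10^-3 TW = 34.5
  787 TW → 787
  22.1 TW → 22.1
  8150 GW = 8150 × 10^-3 TW = 8.15
  618 TW → 618
Sum: 34.5 + 787 + 22.1 + 8.15 + 618 = 1469.75

1469.75 TW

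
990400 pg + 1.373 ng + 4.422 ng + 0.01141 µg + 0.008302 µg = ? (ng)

1015.907 ng

In ng:
  990400 pg = 990400 × 10^-3 ng = 990.4
  1.373 ng → 1.373
  4.422 ng → 4.422
  0.01141 µg = 0.01141 × 10^3 ng = 11.41
  0.008302 µg = 0.008302 × 10^3 ng = 8.302
Sum: 990.4 + 1.373 + 4.422 + 11.41 + 8.302 = 1015.907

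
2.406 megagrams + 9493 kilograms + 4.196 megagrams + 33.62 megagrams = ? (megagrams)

In megagrams:
  2.406 megagrams → 2.406
  9493 kilograms = 9493 × 10^-3 megagrams = 9.493
  4.196 megagrams → 4.196
  33.62 megagrams → 33.62
Sum: 2.406 + 9.493 + 4.196 + 33.62 = 49.715

49.715 megagrams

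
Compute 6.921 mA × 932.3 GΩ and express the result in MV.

6.921 × 10^-3 × 932.3 × 10^9 = 6452.4483 × 10^6 V

6452.4483 MV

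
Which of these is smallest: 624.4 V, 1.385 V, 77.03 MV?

624.4 V = 624.4 V
1.385 V = 1.385 V
77.03 MV = 77030000 V

1.385 V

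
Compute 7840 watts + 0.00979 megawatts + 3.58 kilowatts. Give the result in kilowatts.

In kilowatts:
  7840 watts = 7840 × 10^-3 kilowatts = 7.84
  0.00979 megawatts = 0.00979 × 10^3 kilowatts = 9.79
  3.58 kilowatts → 3.58
Sum: 7.84 + 9.79 + 3.58 = 21.21

21.21 kilowatts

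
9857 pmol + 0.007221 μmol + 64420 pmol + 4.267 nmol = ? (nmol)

In nmol:
  9857 pmol = 9857e-3 nmol = 9.857
  0.007221 μmol = 0.007221e3 nmol = 7.221
  64420 pmol = 64420e-3 nmol = 64.42
  4.267 nmol → 4.267
Sum: 9.857 + 7.221 + 64.42 + 4.267 = 85.765

85.765 nmol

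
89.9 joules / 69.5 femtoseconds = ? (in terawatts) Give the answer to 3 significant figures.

1290 terawatts

(89.9) / (69.5e-15) = 1.2935e15 W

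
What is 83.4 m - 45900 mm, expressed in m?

In m:
  83.4 m → 83.4
  45900 mm = 45900 × 10⁻³ m = 45.9
Difference: 83.4 - 45.9 = 37.5

37.5 m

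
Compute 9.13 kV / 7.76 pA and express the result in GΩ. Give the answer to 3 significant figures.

(9.13 × 10^3) / (7.76 × 10^-12) = 1.1765 × 10^15 Ω

1180000 GΩ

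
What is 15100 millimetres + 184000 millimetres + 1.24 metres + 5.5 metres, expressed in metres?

205.84 metres

In metres:
  15100 millimetres = 15100 × 10^-3 metres = 15.1
  184000 millimetres = 184000 × 10^-3 metres = 184
  1.24 metres → 1.24
  5.5 metres → 5.5
Sum: 15.1 + 184 + 1.24 + 5.5 = 205.84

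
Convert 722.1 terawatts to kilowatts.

722100000000 kilowatts

tera = 10¹², kilo = 10³; factor is 10⁹.
722.1 × 10⁹ = 722100000000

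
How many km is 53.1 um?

micro = 10⁻⁶, kilo = 10³; factor is 10⁻⁹.
53.1 × 10⁻⁹ = 0.0000000531

0.0000000531 km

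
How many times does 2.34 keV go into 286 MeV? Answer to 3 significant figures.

(286 × 10^6) / (2.34 × 10^3) = 122.2 × 10^3

122000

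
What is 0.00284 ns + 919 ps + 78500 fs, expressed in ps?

In ps:
  0.00284 ns = 0.00284e3 ps = 2.84
  919 ps → 919
  78500 fs = 78500e-3 ps = 78.5
Sum: 2.84 + 919 + 78.5 = 1000.34

1000.34 ps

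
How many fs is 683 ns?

683000000 fs

nano = 10^-9, femto = 10^-15; factor is 10^6.
683 × 10^6 = 683000000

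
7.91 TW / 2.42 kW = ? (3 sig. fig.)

3270000000

(7.91e12) / (2.42e3) = 3.269e9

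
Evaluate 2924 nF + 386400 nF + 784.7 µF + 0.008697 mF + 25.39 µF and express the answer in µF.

In µF:
  2924 nF = 2924 × 10⁻³ µF = 2.924
  386400 nF = 386400 × 10⁻³ µF = 386.4
  784.7 µF → 784.7
  0.008697 mF = 0.008697 × 10³ µF = 8.697
  25.39 µF → 25.39
Sum: 2.924 + 386.4 + 784.7 + 8.697 + 25.39 = 1208.111

1208.111 µF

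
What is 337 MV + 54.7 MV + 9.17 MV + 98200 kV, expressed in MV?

In MV:
  337 MV → 337
  54.7 MV → 54.7
  9.17 MV → 9.17
  98200 kV = 98200 × 10⁻³ MV = 98.2
Sum: 337 + 54.7 + 9.17 + 98.2 = 499.07

499.07 MV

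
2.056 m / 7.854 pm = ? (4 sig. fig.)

261800000000

(2.056) / (7.854e-12) = 0.26178e12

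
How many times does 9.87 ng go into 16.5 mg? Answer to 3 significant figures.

(16.5e-3) / (9.87e-9) = 1.672e6

1670000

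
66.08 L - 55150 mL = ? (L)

10.93 L

In L:
  66.08 L → 66.08
  55150 mL = 55150e-3 L = 55.15
Difference: 66.08 - 55.15 = 10.93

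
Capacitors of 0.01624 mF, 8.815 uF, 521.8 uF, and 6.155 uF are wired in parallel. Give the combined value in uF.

553.01 uF

In uF:
  0.01624 mF = 0.01624e3 uF = 16.24
  8.815 uF → 8.815
  521.8 uF → 521.8
  6.155 uF → 6.155
Sum: 16.24 + 8.815 + 521.8 + 6.155 = 553.01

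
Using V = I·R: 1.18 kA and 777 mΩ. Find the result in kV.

1.18 × 10³ × 777 × 10⁻³ = 916.86 V

0.91686 kV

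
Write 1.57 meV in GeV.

0.00000000000157 GeV

milli = 10^-3, giga = 10^9; factor is 10^-12.
1.57 × 10^-12 = 0.00000000000157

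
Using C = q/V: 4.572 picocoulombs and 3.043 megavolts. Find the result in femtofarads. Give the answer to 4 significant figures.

0.001502 femtofarads

(4.572e-12) / (3.043e6) = 1.50246e-18 F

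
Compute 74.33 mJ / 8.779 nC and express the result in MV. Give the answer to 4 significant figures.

(74.33 × 10^-3) / (8.779 × 10^-9) = 8.4668 × 10^6 V

8.467 MV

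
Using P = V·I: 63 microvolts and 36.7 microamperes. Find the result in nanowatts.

63 × 10⁻⁶ × 36.7 × 10⁻⁶ = 2312.1 × 10⁻¹² W

2.3121 nanowatts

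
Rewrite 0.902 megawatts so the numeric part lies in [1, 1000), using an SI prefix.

902 kilowatts

= 902 × 10³ watts; 10³ is kilo.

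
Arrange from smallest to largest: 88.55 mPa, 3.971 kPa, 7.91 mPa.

7.91 mPa < 88.55 mPa < 3.971 kPa

88.55 mPa = 0.08855 Pa
3.971 kPa = 3971 Pa
7.91 mPa = 0.00791 Pa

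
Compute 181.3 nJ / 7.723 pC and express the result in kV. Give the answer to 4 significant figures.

(181.3 × 10^-9) / (7.723 × 10^-12) = 23.4753 × 10^3 V

23.48 kV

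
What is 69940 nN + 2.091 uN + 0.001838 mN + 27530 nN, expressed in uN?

In uN:
  69940 nN = 69940e-3 uN = 69.94
  2.091 uN → 2.091
  0.001838 mN = 0.001838e3 uN = 1.838
  27530 nN = 27530e-3 uN = 27.53
Sum: 69.94 + 2.091 + 1.838 + 27.53 = 101.399

101.399 uN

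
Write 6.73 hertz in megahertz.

(no prefix) = 1e0, mega = 1e6; factor is 1e-6.
6.73 × 1e-6 = 0.00000673

0.00000673 megahertz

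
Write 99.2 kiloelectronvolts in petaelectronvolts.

kilo = 10³, peta = 10¹⁵; factor is 10⁻¹².
99.2 × 10⁻¹² = 0.0000000000992

0.0000000000992 petaelectronvolts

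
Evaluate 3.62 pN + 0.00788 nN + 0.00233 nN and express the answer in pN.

In pN:
  3.62 pN → 3.62
  0.00788 nN = 0.00788 × 10³ pN = 7.88
  0.00233 nN = 0.00233 × 10³ pN = 2.33
Sum: 3.62 + 7.88 + 2.33 = 13.83

13.83 pN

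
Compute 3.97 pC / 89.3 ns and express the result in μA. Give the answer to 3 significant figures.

(3.97 × 10^-12) / (89.3 × 10^-9) = 0.044457 × 10^-3 A

44.5 μA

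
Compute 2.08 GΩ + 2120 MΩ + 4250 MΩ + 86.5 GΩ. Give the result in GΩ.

94.95 GΩ

In GΩ:
  2.08 GΩ → 2.08
  2120 MΩ = 2120 × 10⁻³ GΩ = 2.12
  4250 MΩ = 4250 × 10⁻³ GΩ = 4.25
  86.5 GΩ → 86.5
Sum: 2.08 + 2.12 + 4.25 + 86.5 = 94.95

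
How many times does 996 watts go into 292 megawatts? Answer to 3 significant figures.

(292 × 10^6) / (996) = 0.2932 × 10^6

293000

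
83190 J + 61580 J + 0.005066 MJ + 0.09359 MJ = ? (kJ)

In kJ:
  83190 J = 83190e-3 kJ = 83.19
  61580 J = 61580e-3 kJ = 61.58
  0.005066 MJ = 0.005066e3 kJ = 5.066
  0.09359 MJ = 0.09359e3 kJ = 93.59
Sum: 83.19 + 61.58 + 5.066 + 93.59 = 243.426

243.426 kJ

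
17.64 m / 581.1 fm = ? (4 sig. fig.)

30360000000000

(17.64) / (581.1 × 10⁻¹⁵) = 0.030356 × 10¹⁵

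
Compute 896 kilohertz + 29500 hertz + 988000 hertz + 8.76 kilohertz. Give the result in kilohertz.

1922.26 kilohertz

In kilohertz:
  896 kilohertz → 896
  29500 hertz = 29500 × 10⁻³ kilohertz = 29.5
  988000 hertz = 988000 × 10⁻³ kilohertz = 988
  8.76 kilohertz → 8.76
Sum: 896 + 29.5 + 988 + 8.76 = 1922.26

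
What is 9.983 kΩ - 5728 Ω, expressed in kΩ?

In kΩ:
  9.983 kΩ → 9.983
  5728 Ω = 5728 × 10^-3 kΩ = 5.728
Difference: 9.983 - 5.728 = 4.255

4.255 kΩ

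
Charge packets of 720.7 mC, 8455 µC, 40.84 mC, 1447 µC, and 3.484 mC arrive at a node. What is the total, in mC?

In mC:
  720.7 mC → 720.7
  8455 µC = 8455 × 10⁻³ mC = 8.455
  40.84 mC → 40.84
  1447 µC = 1447 × 10⁻³ mC = 1.447
  3.484 mC → 3.484
Sum: 720.7 + 8.455 + 40.84 + 1.447 + 3.484 = 774.926

774.926 mC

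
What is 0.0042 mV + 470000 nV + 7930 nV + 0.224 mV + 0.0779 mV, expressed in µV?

In µV:
  0.0042 mV = 0.0042 × 10^3 µV = 4.2
  470000 nV = 470000 × 10^-3 µV = 470
  7930 nV = 7930 × 10^-3 µV = 7.93
  0.224 mV = 0.224 × 10^3 µV = 224
  0.0779 mV = 0.0779 × 10^3 µV = 77.9
Sum: 4.2 + 470 + 7.93 + 224 + 77.9 = 784.03

784.03 µV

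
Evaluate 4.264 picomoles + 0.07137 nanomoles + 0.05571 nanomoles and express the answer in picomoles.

In picomoles:
  4.264 picomoles → 4.264
  0.07137 nanomoles = 0.07137e3 picomoles = 71.37
  0.05571 nanomoles = 0.05571e3 picomoles = 55.71
Sum: 4.264 + 71.37 + 55.71 = 131.344

131.344 picomoles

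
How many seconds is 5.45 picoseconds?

pico = 1e-12, (no prefix) = 1e0; factor is 1e-12.
5.45 × 1e-12 = 0.00000000000545

0.00000000000545 seconds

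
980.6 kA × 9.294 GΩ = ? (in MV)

980.6 × 10³ × 9.294 × 10⁹ = 9113.6964 × 10¹² V

9113696400 MV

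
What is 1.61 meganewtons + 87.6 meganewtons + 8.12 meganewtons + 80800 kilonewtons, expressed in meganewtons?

178.13 meganewtons

In meganewtons:
  1.61 meganewtons → 1.61
  87.6 meganewtons → 87.6
  8.12 meganewtons → 8.12
  80800 kilonewtons = 80800e-3 meganewtons = 80.8
Sum: 1.61 + 87.6 + 8.12 + 80.8 = 178.13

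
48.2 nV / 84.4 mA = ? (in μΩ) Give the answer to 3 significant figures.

0.571 μΩ

(48.2e-9) / (84.4e-3) = 0.57109e-6 Ω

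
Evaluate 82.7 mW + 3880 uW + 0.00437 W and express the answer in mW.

90.95 mW

In mW:
  82.7 mW → 82.7
  3880 uW = 3880 × 10⁻³ mW = 3.88
  0.00437 W = 0.00437 × 10³ mW = 4.37
Sum: 82.7 + 3.88 + 4.37 = 90.95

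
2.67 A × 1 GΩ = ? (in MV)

2.67 × 1 × 10⁹ = 2.67 × 10⁹ V

2670 MV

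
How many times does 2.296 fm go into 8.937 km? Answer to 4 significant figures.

3892000000000000000

(8.937 × 10^3) / (2.296 × 10^-15) = 3.8924 × 10^18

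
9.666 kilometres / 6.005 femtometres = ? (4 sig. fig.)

(9.666 × 10^3) / (6.005 × 10^-15) = 1.6097 × 10^18

1610000000000000000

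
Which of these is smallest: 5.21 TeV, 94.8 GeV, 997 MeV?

5.21 TeV = 5210000000000 eV
94.8 GeV = 94800000000 eV
997 MeV = 997000000 eV

997 MeV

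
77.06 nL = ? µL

nano = 10^-9, micro = 10^-6; factor is 10^-3.
77.06 × 10^-3 = 0.07706

0.07706 µL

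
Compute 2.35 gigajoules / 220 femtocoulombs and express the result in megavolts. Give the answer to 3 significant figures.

(2.35e9) / (220e-15) = 0.010682e24 V

10700000000000000 megavolts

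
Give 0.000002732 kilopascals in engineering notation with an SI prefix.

= 2.732e-3 pascals; 1e-3 is milli.

2.732 millipascals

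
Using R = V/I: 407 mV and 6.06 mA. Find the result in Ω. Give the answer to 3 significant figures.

67.2 Ω

(407e-3) / (6.06e-3) = 67.162 Ω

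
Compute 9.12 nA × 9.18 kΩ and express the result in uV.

9.12 × 10^-9 × 9.18 × 10^3 = 83.7216 × 10^-6 V

83.7216 uV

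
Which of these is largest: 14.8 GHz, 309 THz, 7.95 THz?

309 THz

14.8 GHz = 14800000000 Hz
309 THz = 309000000000000 Hz
7.95 THz = 7950000000000 Hz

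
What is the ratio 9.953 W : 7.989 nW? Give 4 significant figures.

1246000000

(9.953) / (7.989e-9) = 1.2458e9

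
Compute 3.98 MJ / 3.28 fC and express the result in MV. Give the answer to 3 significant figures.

(3.98e6) / (3.28e-15) = 1.2134e21 V

1210000000000000 MV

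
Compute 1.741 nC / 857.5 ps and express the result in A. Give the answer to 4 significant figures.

(1.741 × 10^-9) / (857.5 × 10^-12) = 0.00203032 × 10^3 A

2.030 A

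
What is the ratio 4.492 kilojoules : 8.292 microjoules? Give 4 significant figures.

541700000

(4.492 × 10^3) / (8.292 × 10^-6) = 0.54173 × 10^9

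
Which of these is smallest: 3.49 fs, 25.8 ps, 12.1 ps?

3.49 fs = 0.00000000000000349 s
25.8 ps = 0.0000000000258 s
12.1 ps = 0.0000000000121 s

3.49 fs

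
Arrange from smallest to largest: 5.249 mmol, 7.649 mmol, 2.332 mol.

5.249 mmol = 0.005249 mol
7.649 mmol = 0.007649 mol
2.332 mol = 2.332 mol

5.249 mmol < 7.649 mmol < 2.332 mol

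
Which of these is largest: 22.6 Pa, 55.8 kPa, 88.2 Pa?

55.8 kPa

22.6 Pa = 22.6 Pa
55.8 kPa = 55800 Pa
88.2 Pa = 88.2 Pa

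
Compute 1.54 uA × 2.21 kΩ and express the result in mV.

1.54e-6 × 2.21e3 = 3.4034e-3 V

3.4034 mV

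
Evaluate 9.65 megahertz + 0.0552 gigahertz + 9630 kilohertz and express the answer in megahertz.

74.48 megahertz

In megahertz:
  9.65 megahertz → 9.65
  0.0552 gigahertz = 0.0552 × 10^3 megahertz = 55.2
  9630 kilohertz = 9630 × 10^-3 megahertz = 9.63
Sum: 9.65 + 55.2 + 9.63 = 74.48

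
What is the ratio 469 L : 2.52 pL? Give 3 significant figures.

186000000000000

(469) / (2.52 × 10⁻¹²) = 186.1 × 10¹²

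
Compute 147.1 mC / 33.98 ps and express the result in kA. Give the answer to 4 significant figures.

(147.1e-3) / (33.98e-12) = 4.32902e9 A

4329000 kA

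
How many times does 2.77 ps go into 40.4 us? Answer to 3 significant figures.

14600000

(40.4e-6) / (2.77e-12) = 14.58e6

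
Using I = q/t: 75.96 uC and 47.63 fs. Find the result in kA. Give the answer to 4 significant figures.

1595000 kA

(75.96 × 10⁻⁶) / (47.63 × 10⁻¹⁵) = 1.59479 × 10⁹ A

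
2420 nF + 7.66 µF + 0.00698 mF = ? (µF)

In µF:
  2420 nF = 2420e-3 µF = 2.42
  7.66 µF → 7.66
  0.00698 mF = 0.00698e3 µF = 6.98
Sum: 2.42 + 7.66 + 6.98 = 17.06

17.06 µF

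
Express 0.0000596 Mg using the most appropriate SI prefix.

59.6 g

= 59.6 g; mantissa already in [1, 1000).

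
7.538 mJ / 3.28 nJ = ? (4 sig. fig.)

2298000

(7.538e-3) / (3.28e-9) = 2.2982e6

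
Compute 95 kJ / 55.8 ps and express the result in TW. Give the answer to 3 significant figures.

(95 × 10³) / (55.8 × 10⁻¹²) = 1.7025 × 10¹⁵ W

1700 TW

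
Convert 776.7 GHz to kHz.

776700000 kHz

giga = 1e9, kilo = 1e3; factor is 1e6.
776.7 × 1e6 = 776700000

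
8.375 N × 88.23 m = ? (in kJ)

8.375 × 88.23 = 738.92625 J

0.73892625 kJ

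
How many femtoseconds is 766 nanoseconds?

766000000 femtoseconds

nano = 1e-9, femto = 1e-15; factor is 1e6.
766 × 1e6 = 766000000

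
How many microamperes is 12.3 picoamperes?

pico = 10^-12, micro = 10^-6; factor is 10^-6.
12.3 × 10^-6 = 0.0000123

0.0000123 microamperes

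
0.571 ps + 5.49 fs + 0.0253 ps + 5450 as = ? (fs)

In fs:
  0.571 ps = 0.571e3 fs = 571
  5.49 fs → 5.49
  0.0253 ps = 0.0253e3 fs = 25.3
  5450 as = 5450e-3 fs = 5.45
Sum: 571 + 5.49 + 25.3 + 5.45 = 607.24

607.24 fs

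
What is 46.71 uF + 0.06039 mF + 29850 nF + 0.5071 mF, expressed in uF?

644.05 uF

In uF:
  46.71 uF → 46.71
  0.06039 mF = 0.06039e3 uF = 60.39
  29850 nF = 29850e-3 uF = 29.85
  0.5071 mF = 0.5071e3 uF = 507.1
Sum: 46.71 + 60.39 + 29.85 + 507.1 = 644.05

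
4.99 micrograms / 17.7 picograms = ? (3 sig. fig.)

282000

(4.99 × 10⁻⁶) / (17.7 × 10⁻¹²) = 0.2819 × 10⁶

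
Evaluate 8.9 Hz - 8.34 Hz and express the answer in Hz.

In Hz:
  8.9 Hz → 8.9
  8.34 Hz → 8.34
Difference: 8.9 - 8.34 = 0.56

0.56 Hz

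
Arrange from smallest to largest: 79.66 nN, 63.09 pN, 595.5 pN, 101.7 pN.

79.66 nN = 0.00000007966 N
63.09 pN = 0.00000000006309 N
595.5 pN = 0.0000000005955 N
101.7 pN = 0.0000000001017 N

63.09 pN < 101.7 pN < 595.5 pN < 79.66 nN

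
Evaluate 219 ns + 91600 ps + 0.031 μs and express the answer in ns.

341.6 ns

In ns:
  219 ns → 219
  91600 ps = 91600 × 10^-3 ns = 91.6
  0.031 μs = 0.031 × 10^3 ns = 31
Sum: 219 + 91.6 + 31 = 341.6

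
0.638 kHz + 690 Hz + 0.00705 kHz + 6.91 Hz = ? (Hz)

In Hz:
  0.638 kHz = 0.638 × 10³ Hz = 638
  690 Hz → 690
  0.00705 kHz = 0.00705 × 10³ Hz = 7.05
  6.91 Hz → 6.91
Sum: 638 + 690 + 7.05 + 6.91 = 1341.96

1341.96 Hz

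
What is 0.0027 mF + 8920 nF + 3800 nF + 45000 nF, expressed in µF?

60.42 µF

In µF:
  0.0027 mF = 0.0027 × 10^3 µF = 2.7
  8920 nF = 8920 × 10^-3 µF = 8.92
  3800 nF = 3800 × 10^-3 µF = 3.8
  45000 nF = 45000 × 10^-3 µF = 45
Sum: 2.7 + 8.92 + 3.8 + 45 = 60.42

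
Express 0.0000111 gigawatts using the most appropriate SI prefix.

= 11.1e3 watts; 1e3 is kilo.

11.1 kilowatts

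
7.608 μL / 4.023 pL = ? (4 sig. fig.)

(7.608 × 10^-6) / (4.023 × 10^-12) = 1.8911 × 10^6

1891000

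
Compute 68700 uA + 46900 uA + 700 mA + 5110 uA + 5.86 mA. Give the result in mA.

826.57 mA

In mA:
  68700 uA = 68700 × 10⁻³ mA = 68.7
  46900 uA = 46900 × 10⁻³ mA = 46.9
  700 mA → 700
  5110 uA = 5110 × 10⁻³ mA = 5.11
  5.86 mA → 5.86
Sum: 68.7 + 46.9 + 700 + 5.11 + 5.86 = 826.57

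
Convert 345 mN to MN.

0.000000345 MN

milli = 1e-3, mega = 1e6; factor is 1e-9.
345 × 1e-9 = 0.000000345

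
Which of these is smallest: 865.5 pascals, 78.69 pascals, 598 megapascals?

865.5 pascals = 865.5 pascals
78.69 pascals = 78.69 pascals
598 megapascals = 598000000 pascals

78.69 pascals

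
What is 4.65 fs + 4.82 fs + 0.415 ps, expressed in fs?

In fs:
  4.65 fs → 4.65
  4.82 fs → 4.82
  0.415 ps = 0.415e3 fs = 415
Sum: 4.65 + 4.82 + 415 = 424.47

424.47 fs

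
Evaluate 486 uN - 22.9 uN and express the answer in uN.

463.1 uN

In uN:
  486 uN → 486
  22.9 uN → 22.9
Difference: 486 - 22.9 = 463.1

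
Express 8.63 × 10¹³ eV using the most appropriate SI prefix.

86.3 TeV

= 86.3 × 10¹² eV; 10¹² is tera.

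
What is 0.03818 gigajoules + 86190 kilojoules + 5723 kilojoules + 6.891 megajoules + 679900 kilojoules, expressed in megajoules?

In megajoules:
  0.03818 gigajoules = 0.03818 × 10³ megajoules = 38.18
  86190 kilojoules = 86190 × 10⁻³ megajoules = 86.19
  5723 kilojoules = 5723 × 10⁻³ megajoules = 5.723
  6.891 megajoules → 6.891
  679900 kilojoules = 679900 × 10⁻³ megajoules = 679.9
Sum: 38.18 + 86.19 + 5.723 + 6.891 + 679.9 = 816.884

816.884 megajoules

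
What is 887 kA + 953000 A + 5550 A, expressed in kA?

1845.55 kA

In kA:
  887 kA → 887
  953000 A = 953000 × 10^-3 kA = 953
  5550 A = 5550 × 10^-3 kA = 5.55
Sum: 887 + 953 + 5.55 = 1845.55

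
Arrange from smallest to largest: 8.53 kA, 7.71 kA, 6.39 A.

6.39 A < 7.71 kA < 8.53 kA

8.53 kA = 8530 A
7.71 kA = 7710 A
6.39 A = 6.39 A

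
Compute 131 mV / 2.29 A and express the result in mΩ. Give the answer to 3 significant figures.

(131e-3) / (2.29) = 57.205e-3 Ω

57.2 mΩ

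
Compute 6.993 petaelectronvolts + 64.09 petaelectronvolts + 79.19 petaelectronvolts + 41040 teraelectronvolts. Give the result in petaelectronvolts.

In petaelectronvolts:
  6.993 petaelectronvolts → 6.993
  64.09 petaelectronvolts → 64.09
  79.19 petaelectronvolts → 79.19
  41040 teraelectronvolts = 41040 × 10⁻³ petaelectronvolts = 41.04
Sum: 6.993 + 64.09 + 79.19 + 41.04 = 191.313

191.313 petaelectronvolts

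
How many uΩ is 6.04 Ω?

6040000 uΩ

(no prefix) = 10⁰, micro = 10⁻⁶; factor is 10⁶.
6.04 × 10⁶ = 6040000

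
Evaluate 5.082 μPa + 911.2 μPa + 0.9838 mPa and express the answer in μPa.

1900.082 μPa

In μPa:
  5.082 μPa → 5.082
  911.2 μPa → 911.2
  0.9838 mPa = 0.9838 × 10³ μPa = 983.8
Sum: 5.082 + 911.2 + 983.8 = 1900.082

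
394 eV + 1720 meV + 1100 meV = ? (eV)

396.82 eV

In eV:
  394 eV → 394
  1720 meV = 1720 × 10^-3 eV = 1.72
  1100 meV = 1100 × 10^-3 eV = 1.1
Sum: 394 + 1.72 + 1.1 = 396.82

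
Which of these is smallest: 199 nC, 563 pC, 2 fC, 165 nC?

199 nC = 0.000000199 C
563 pC = 0.000000000563 C
2 fC = 0.000000000000002 C
165 nC = 0.000000165 C

2 fC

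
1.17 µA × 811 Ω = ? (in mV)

1.17 × 10^-6 × 811 = 948.87 × 10^-6 V

0.94887 mV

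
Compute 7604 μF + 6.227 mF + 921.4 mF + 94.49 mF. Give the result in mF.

In mF:
  7604 μF = 7604e-3 mF = 7.604
  6.227 mF → 6.227
  921.4 mF → 921.4
  94.49 mF → 94.49
Sum: 7.604 + 6.227 + 921.4 + 94.49 = 1029.721

1029.721 mF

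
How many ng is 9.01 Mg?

9010000000000000 ng

mega = 10^6, nano = 10^-9; factor is 10^15.
9.01 × 10^15 = 9010000000000000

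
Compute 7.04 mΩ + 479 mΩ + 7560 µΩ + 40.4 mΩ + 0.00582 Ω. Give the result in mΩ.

539.82 mΩ

In mΩ:
  7.04 mΩ → 7.04
  479 mΩ → 479
  7560 µΩ = 7560 × 10⁻³ mΩ = 7.56
  40.4 mΩ → 40.4
  0.00582 Ω = 0.00582 × 10³ mΩ = 5.82
Sum: 7.04 + 479 + 7.56 + 40.4 + 5.82 = 539.82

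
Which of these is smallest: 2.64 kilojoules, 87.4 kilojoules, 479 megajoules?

2.64 kilojoules = 2640 joules
87.4 kilojoules = 87400 joules
479 megajoules = 479000000 joules

2.64 kilojoules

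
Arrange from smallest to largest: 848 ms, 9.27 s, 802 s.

848 ms = 0.848 s
9.27 s = 9.27 s
802 s = 802 s

848 ms < 9.27 s < 802 s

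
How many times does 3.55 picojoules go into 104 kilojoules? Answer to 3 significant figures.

(104 × 10^3) / (3.55 × 10^-12) = 29.3 × 10^15

29300000000000000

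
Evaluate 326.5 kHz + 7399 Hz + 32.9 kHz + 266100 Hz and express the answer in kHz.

632.899 kHz

In kHz:
  326.5 kHz → 326.5
  7399 Hz = 7399 × 10⁻³ kHz = 7.399
  32.9 kHz → 32.9
  266100 Hz = 266100 × 10⁻³ kHz = 266.1
Sum: 326.5 + 7.399 + 32.9 + 266.1 = 632.899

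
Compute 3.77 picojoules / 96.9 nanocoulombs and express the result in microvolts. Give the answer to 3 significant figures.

38.9 microvolts

(3.77 × 10⁻¹²) / (96.9 × 10⁻⁹) = 0.038906 × 10⁻³ V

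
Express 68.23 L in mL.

(no prefix) = 1e0, milli = 1e-3; factor is 1e3.
68.23 × 1e3 = 68230

68230 mL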